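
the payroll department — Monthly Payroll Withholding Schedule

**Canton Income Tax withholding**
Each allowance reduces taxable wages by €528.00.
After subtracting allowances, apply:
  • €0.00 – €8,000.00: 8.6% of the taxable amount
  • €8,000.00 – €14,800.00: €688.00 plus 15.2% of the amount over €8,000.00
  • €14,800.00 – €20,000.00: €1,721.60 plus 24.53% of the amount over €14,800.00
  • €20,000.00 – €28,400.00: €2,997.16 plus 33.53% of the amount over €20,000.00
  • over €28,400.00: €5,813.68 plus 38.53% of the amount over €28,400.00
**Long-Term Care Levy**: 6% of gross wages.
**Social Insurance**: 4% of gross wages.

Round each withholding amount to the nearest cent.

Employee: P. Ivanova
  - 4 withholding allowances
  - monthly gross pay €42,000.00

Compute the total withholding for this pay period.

€14,440.01

Canton Income Tax: taxable = €42,000.00 − 4×€528.00 = €39,888.00
  €5,813.68 + 38.53% × (€39,888.00 − €28,400.00) = €5,813.68 + 38.53% × €11,488.00 = €10,240.01
Long-Term Care Levy: 6% × €42,000.00 = €2,520.00
Social Insurance: 4% × €42,000.00 = €1,680.00
Total: €10,240.01 + €2,520.00 + €1,680.00 = €14,440.01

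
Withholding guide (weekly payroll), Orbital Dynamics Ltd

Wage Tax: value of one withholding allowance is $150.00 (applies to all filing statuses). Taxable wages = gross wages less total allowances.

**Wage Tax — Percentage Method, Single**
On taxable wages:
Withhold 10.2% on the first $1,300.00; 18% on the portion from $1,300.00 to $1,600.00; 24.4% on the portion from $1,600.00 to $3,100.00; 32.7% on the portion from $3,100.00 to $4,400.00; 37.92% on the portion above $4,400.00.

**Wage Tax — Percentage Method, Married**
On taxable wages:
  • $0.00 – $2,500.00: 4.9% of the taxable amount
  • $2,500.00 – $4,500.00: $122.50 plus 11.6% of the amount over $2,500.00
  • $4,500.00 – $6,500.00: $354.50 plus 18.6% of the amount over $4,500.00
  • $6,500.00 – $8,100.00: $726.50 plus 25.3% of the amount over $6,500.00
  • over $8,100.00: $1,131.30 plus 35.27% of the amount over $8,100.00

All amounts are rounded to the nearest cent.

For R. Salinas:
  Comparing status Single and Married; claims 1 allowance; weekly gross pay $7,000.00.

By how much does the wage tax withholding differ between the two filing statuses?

$1,091.69

Wage Tax (Single): taxable = $7,000.00 − 1×$150.00 = $6,850.00
  $977.70 + 37.92% × ($6,850.00 − $4,400.00) = $977.70 + 37.92% × $2,450.00 = $1,906.74
Wage Tax (Married): taxable = $7,000.00 − 1×$150.00 = $6,850.00
  $726.50 + 25.3% × ($6,850.00 − $6,500.00) = $726.50 + 25.3% × $350.00 = $815.05
Difference: |$1,906.74 − $815.05| = $1,091.69 (higher under Single)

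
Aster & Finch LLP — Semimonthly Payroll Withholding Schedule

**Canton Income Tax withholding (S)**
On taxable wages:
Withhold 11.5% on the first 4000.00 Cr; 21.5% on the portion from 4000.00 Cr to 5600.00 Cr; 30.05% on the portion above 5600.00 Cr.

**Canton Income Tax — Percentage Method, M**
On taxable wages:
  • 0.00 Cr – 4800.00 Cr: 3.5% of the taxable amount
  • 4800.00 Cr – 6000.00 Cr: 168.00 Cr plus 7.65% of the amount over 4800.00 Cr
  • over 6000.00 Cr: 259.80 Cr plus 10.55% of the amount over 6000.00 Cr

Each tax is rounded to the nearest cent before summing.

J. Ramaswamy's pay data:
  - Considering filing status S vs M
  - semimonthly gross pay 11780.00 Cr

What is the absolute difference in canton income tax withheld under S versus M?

1791.50 Cr

Canton Income Tax (S): taxable = 11780.00 Cr
  804.00 Cr + 30.05% × (11780.00 Cr − 5600.00 Cr) = 804.00 Cr + 30.05% × 6180.00 Cr = 2661.09 Cr
Canton Income Tax (M): taxable = 11780.00 Cr
  259.80 Cr + 10.55% × (11780.00 Cr − 6000.00 Cr) = 259.80 Cr + 10.55% × 5780.00 Cr = 869.59 Cr
Difference: |2661.09 Cr − 869.59 Cr| = 1791.50 Cr (higher under S)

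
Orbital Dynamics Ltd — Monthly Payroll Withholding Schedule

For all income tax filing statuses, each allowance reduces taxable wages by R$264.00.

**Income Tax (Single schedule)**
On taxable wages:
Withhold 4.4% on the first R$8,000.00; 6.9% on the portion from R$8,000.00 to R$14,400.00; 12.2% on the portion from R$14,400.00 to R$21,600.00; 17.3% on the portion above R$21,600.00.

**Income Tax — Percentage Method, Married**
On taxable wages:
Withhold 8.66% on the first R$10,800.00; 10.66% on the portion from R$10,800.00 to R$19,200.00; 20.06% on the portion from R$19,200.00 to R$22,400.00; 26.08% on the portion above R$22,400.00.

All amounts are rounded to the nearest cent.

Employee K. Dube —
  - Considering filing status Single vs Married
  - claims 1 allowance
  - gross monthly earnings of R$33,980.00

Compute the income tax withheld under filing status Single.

Income Tax (Single): taxable = R$33,980.00 − 1×R$264.00 = R$33,716.00
  R$1,672.00 + 17.3% × (R$33,716.00 − R$21,600.00) = R$1,672.00 + 17.3% × R$12,116.00 = R$3,768.07

R$3,768.07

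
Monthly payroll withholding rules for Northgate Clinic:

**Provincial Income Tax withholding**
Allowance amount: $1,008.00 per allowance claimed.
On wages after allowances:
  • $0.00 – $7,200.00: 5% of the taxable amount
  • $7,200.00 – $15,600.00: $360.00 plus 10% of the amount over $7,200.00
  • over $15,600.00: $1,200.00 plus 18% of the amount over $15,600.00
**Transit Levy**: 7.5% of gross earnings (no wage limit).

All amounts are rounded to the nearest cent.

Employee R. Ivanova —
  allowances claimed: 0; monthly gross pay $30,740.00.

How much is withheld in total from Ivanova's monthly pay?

$6,230.70

Provincial Income Tax: taxable = $30,740.00
  $1,200.00 + 18% × ($30,740.00 − $15,600.00) = $1,200.00 + 18% × $15,140.00 = $3,925.20
Transit Levy: 7.5% × $30,740.00 = $2,305.50
Total: $3,925.20 + $2,305.50 = $6,230.70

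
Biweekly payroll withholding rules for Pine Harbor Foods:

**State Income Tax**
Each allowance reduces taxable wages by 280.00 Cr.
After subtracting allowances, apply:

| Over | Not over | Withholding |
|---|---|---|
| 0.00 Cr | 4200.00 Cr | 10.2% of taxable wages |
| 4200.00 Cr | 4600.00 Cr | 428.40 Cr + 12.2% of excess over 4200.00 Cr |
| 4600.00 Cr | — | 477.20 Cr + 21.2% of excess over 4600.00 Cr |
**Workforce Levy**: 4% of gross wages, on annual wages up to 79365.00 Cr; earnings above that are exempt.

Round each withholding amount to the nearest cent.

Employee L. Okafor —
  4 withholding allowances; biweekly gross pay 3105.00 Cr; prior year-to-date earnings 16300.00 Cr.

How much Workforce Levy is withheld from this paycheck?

124.20 Cr

Workforce Levy: 4% × 3105.00 Cr = 124.20 Cr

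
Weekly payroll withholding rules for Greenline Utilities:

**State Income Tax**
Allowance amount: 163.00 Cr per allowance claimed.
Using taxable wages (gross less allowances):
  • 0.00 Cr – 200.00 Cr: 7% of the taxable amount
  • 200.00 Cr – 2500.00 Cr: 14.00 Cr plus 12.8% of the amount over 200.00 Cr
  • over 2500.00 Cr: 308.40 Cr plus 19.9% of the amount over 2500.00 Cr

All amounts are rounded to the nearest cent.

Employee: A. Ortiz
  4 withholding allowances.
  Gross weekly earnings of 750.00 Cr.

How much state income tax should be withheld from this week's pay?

6.86 Cr

State Income Tax: taxable = 750.00 Cr − 4×163.00 Cr = 98.00 Cr
  7% × 98.00 Cr = 6.86 Cr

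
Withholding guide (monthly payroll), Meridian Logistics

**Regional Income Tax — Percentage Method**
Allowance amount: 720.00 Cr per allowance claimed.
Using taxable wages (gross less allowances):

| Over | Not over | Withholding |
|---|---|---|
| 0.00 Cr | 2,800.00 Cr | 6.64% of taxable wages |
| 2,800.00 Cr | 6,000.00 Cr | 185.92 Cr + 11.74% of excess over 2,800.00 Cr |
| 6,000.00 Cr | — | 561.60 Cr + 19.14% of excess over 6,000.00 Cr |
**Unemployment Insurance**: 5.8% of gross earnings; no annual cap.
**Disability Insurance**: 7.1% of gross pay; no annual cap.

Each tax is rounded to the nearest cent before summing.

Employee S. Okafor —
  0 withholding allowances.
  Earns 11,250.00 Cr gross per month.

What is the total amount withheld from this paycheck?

Regional Income Tax: taxable = 11,250.00 Cr
  561.60 Cr + 19.14% × (11,250.00 Cr − 6,000.00 Cr) = 561.60 Cr + 19.14% × 5,250.00 Cr = 1,566.45 Cr
Unemployment Insurance: 5.8% × 11,250.00 Cr = 652.50 Cr
Disability Insurance: 7.1% × 11,250.00 Cr = 798.75 Cr
Total: 1,566.45 Cr + 652.50 Cr + 798.75 Cr = 3,017.70 Cr

3,017.70 Cr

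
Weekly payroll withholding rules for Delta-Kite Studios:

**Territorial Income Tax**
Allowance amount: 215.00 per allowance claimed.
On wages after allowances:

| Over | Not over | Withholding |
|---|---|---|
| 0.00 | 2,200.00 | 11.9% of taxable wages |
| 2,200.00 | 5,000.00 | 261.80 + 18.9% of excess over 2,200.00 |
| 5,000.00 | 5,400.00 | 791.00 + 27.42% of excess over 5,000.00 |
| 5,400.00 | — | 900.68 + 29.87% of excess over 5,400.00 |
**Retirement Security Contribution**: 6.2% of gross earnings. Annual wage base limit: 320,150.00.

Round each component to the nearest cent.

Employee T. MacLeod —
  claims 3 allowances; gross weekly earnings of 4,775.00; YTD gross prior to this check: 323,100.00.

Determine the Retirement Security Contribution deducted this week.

Retirement Security Contribution: YTD 323,100.00 ≥ cap 320,150.00 → 0.00

0.00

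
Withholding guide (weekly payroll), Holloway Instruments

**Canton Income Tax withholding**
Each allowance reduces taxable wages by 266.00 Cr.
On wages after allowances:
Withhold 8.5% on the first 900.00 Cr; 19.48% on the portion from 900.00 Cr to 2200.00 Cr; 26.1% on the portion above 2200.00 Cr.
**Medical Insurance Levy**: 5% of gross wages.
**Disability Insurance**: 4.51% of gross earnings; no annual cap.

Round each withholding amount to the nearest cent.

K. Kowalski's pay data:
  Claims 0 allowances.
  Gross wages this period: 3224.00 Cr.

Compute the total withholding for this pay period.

Canton Income Tax: taxable = 3224.00 Cr
  329.74 Cr + 26.1% × (3224.00 Cr − 2200.00 Cr) = 329.74 Cr + 26.1% × 1024.00 Cr = 597.00 Cr
Medical Insurance Levy: 5% × 3224.00 Cr = 161.20 Cr
Disability Insurance: 4.51% × 3224.00 Cr = 145.40 Cr
Total: 597.00 Cr + 161.20 Cr + 145.40 Cr = 903.60 Cr

903.60 Cr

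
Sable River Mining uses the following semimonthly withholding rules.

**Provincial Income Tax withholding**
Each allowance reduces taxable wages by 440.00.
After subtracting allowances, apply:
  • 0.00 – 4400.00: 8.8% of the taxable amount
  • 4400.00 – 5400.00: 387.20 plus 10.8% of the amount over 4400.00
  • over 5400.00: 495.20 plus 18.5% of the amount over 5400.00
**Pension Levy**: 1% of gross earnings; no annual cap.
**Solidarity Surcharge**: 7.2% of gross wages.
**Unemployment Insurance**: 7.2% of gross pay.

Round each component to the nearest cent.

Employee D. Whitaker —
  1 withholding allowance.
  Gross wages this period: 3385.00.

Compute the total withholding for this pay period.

Provincial Income Tax: taxable = 3385.00 − 1×440.00 = 2945.00
  8.8% × 2945.00 = 259.16
Pension Levy: 1% × 3385.00 = 33.85
Solidarity Surcharge: 7.2% × 3385.00 = 243.72
Unemployment Insurance: 7.2% × 3385.00 = 243.72
Total: 259.16 + 33.85 + 243.72 + 243.72 = 780.45

780.45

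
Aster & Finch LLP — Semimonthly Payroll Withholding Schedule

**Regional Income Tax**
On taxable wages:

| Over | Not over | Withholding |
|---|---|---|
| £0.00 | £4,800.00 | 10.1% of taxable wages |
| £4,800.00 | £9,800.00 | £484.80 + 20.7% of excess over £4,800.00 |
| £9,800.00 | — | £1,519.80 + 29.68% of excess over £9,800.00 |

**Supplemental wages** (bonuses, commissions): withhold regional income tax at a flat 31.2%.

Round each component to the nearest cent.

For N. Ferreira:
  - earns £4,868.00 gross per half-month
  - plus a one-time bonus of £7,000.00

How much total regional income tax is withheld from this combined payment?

£2,682.88

Regional Income Tax: taxable = £4,868.00
  £484.80 + 20.7% × (£4,868.00 − £4,800.00) = £484.80 + 20.7% × £68.00 = £498.88
Supplemental (31.2% flat on bonus): 31.2% × £7,000.00 = £2,184.00
Total regional income tax: £498.88 + £2,184.00 = £2,682.88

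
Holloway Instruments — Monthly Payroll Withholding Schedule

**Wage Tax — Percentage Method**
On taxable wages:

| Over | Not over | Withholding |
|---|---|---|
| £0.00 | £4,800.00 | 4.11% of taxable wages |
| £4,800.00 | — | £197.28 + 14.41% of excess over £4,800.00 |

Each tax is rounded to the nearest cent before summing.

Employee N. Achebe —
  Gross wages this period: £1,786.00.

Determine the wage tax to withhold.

Wage Tax: taxable = £1,786.00
  4.11% × £1,786.00 = £73.40

£73.40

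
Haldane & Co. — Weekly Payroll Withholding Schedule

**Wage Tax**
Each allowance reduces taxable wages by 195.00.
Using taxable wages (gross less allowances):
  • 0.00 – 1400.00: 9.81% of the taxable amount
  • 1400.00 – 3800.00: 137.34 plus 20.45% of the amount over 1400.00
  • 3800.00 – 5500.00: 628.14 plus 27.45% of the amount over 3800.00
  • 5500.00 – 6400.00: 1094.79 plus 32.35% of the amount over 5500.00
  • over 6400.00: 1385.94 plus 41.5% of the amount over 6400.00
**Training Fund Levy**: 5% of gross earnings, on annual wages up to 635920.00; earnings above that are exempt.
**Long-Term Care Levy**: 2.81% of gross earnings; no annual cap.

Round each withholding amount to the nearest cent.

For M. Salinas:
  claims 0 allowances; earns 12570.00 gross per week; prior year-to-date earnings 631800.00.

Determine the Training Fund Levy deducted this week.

206.00

Training Fund Levy: cap 635920.00 − YTD 631800.00 = 4120.00 subject; 5% × 4120.00 = 206.00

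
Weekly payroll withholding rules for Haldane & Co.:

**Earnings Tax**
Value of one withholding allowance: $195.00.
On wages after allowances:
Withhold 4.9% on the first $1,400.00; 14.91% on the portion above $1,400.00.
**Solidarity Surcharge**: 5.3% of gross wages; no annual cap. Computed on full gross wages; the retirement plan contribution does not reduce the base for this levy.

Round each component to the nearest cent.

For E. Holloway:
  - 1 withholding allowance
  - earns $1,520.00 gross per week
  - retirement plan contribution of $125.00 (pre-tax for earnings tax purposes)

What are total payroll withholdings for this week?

$139.36

Earnings Tax: taxable = $1,520.00 − $125.00 − 1×$195.00 = $1,200.00
  4.9% × $1,200.00 = $58.80
Solidarity Surcharge: 5.3% × $1,520.00 = $80.56
Total: $58.80 + $80.56 = $139.36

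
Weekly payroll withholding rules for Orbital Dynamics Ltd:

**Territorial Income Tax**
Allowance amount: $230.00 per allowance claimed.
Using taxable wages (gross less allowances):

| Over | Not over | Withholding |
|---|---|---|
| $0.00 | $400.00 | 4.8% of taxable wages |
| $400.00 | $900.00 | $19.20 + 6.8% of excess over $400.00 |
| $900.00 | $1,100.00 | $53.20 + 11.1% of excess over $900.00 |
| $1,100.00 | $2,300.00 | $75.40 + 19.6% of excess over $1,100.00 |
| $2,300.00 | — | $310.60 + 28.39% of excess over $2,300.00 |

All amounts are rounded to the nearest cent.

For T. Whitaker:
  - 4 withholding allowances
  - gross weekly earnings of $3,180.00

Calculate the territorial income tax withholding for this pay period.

Territorial Income Tax: taxable = $3,180.00 − 4×$230.00 = $2,260.00
  $75.40 + 19.6% × ($2,260.00 − $1,100.00) = $75.40 + 19.6% × $1,160.00 = $302.76

$302.76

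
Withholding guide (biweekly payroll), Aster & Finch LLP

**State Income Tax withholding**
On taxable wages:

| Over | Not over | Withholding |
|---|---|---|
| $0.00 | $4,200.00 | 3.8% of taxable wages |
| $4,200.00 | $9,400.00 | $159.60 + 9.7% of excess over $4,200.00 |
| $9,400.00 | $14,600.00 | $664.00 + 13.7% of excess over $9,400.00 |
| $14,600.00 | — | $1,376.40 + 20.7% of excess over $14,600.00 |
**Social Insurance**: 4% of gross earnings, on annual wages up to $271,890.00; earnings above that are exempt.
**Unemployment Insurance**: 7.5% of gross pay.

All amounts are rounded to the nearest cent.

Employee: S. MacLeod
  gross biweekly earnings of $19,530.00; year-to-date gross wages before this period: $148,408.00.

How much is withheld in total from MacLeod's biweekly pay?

State Income Tax: taxable = $19,530.00
  $1,376.40 + 20.7% × ($19,530.00 − $14,600.00) = $1,376.40 + 20.7% × $4,930.00 = $2,396.91
Social Insurance: 4% × $19,530.00 = $781.20
Unemployment Insurance: 7.5% × $19,530.00 = $1,464.75
Total: $2,396.91 + $781.20 + $1,464.75 = $4,642.86

$4,642.86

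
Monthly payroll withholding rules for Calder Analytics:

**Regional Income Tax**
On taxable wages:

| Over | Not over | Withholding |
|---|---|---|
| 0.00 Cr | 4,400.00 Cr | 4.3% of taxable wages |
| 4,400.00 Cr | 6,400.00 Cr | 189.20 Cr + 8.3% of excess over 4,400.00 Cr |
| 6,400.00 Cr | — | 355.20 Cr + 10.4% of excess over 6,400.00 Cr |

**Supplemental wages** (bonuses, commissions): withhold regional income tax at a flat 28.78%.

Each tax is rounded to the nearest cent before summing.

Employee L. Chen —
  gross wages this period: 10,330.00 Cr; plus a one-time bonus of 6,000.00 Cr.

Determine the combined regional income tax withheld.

Regional Income Tax: taxable = 10,330.00 Cr
  355.20 Cr + 10.4% × (10,330.00 Cr − 6,400.00 Cr) = 355.20 Cr + 10.4% × 3,930.00 Cr = 763.92 Cr
Supplemental (28.78% flat on bonus): 28.78% × 6,000.00 Cr = 1,726.80 Cr
Total regional income tax: 763.92 Cr + 1,726.80 Cr = 2,490.72 Cr

2,490.72 Cr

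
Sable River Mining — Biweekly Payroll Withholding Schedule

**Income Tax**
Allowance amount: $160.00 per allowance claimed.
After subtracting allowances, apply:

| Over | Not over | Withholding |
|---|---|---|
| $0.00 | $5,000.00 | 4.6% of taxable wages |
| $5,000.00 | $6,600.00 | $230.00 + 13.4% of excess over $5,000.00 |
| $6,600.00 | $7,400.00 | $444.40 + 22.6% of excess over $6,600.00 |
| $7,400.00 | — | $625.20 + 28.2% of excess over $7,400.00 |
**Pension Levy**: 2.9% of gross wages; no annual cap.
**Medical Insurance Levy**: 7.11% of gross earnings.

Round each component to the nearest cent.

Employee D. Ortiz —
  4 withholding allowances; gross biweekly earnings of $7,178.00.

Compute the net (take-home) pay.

Income Tax: taxable = $7,178.00 − 4×$160.00 = $6,538.00
  $230.00 + 13.4% × ($6,538.00 − $5,000.00) = $230.00 + 13.4% × $1,538.00 = $436.09
Pension Levy: 2.9% × $7,178.00 = $208.16
Medical Insurance Levy: 7.11% × $7,178.00 = $510.36
Total withheld: $436.09 + $208.16 + $510.36 = $1,154.61
Net pay: $7,178.00 − $1,154.61 = $6,023.39

$6,023.39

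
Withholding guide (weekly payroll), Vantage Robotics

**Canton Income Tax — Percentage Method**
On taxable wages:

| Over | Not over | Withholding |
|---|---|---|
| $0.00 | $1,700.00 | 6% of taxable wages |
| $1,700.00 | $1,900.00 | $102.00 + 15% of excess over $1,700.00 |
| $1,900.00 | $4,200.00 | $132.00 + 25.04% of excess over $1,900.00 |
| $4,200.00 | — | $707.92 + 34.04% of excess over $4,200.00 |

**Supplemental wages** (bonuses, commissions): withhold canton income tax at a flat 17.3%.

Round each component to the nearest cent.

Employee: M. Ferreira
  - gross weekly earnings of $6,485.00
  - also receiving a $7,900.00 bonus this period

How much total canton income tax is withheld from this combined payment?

$2,852.43

Canton Income Tax: taxable = $6,485.00
  $707.92 + 34.04% × ($6,485.00 − $4,200.00) = $707.92 + 34.04% × $2,285.00 = $1,485.73
Supplemental (17.3% flat on bonus): 17.3% × $7,900.00 = $1,366.70
Total canton income tax: $1,485.73 + $1,366.70 = $2,852.43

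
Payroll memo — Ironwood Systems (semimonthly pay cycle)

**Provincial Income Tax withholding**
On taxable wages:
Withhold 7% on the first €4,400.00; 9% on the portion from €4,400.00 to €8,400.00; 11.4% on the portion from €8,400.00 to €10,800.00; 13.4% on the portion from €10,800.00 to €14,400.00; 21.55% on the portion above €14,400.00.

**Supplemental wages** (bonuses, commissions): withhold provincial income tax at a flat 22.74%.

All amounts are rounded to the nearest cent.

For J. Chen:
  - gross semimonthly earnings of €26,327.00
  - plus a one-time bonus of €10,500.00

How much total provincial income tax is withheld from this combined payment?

Provincial Income Tax: taxable = €26,327.00
  €1,424.00 + 21.55% × (€26,327.00 − €14,400.00) = €1,424.00 + 21.55% × €11,927.00 = €3,994.27
Supplemental (22.74% flat on bonus): 22.74% × €10,500.00 = €2,387.70
Total provincial income tax: €3,994.27 + €2,387.70 = €6,381.97

€6,381.97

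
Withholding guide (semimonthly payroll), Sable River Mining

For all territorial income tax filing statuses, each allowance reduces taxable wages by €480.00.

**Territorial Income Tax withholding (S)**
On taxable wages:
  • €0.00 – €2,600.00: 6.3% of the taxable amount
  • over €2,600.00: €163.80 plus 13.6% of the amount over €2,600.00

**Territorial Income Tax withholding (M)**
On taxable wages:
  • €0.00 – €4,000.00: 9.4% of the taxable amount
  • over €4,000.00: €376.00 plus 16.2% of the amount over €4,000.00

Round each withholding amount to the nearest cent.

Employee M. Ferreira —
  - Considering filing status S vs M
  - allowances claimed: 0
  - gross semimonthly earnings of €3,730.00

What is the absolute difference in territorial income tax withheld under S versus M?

Territorial Income Tax (S): taxable = €3,730.00
  €163.80 + 13.6% × (€3,730.00 − €2,600.00) = €163.80 + 13.6% × €1,130.00 = €317.48
Territorial Income Tax (M): taxable = €3,730.00
  9.4% × €3,730.00 = €350.62
Difference: |€317.48 − €350.62| = €33.14 (higher under M)

€33.14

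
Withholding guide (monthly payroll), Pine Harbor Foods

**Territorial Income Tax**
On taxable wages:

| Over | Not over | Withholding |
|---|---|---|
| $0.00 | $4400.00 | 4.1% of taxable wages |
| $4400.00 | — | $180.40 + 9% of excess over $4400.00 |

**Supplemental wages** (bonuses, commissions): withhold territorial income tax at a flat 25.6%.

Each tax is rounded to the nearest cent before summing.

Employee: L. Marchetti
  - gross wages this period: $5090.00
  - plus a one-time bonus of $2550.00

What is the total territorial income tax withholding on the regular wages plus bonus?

Territorial Income Tax: taxable = $5090.00
  $180.40 + 9% × ($5090.00 − $4400.00) = $180.40 + 9% × $690.00 = $242.50
Supplemental (25.6% flat on bonus): 25.6% × $2550.00 = $652.80
Total territorial income tax: $242.50 + $652.80 = $895.30

$895.30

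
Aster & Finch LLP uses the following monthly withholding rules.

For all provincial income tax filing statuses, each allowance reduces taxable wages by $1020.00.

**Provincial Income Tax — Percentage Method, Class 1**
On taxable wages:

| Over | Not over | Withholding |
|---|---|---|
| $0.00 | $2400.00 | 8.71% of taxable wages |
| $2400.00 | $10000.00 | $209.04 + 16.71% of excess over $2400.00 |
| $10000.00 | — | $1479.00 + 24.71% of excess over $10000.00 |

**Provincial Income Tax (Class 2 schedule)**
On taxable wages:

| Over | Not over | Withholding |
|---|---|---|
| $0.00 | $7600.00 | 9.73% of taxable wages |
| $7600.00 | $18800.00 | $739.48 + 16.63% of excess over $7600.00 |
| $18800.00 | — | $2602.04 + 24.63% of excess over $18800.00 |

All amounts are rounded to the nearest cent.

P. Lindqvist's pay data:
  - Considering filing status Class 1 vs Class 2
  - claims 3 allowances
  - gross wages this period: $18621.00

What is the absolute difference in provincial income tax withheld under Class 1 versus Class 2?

Provincial Income Tax (Class 1): taxable = $18621.00 − 3×$1020.00 = $15561.00
  $1479.00 + 24.71% × ($15561.00 − $10000.00) = $1479.00 + 24.71% × $5561.00 = $2853.12
Provincial Income Tax (Class 2): taxable = $18621.00 − 3×$1020.00 = $15561.00
  $739.48 + 16.63% × ($15561.00 − $7600.00) = $739.48 + 16.63% × $7961.00 = $2063.39
Difference: |$2853.12 − $2063.39| = $789.73 (higher under Class 1)

$789.73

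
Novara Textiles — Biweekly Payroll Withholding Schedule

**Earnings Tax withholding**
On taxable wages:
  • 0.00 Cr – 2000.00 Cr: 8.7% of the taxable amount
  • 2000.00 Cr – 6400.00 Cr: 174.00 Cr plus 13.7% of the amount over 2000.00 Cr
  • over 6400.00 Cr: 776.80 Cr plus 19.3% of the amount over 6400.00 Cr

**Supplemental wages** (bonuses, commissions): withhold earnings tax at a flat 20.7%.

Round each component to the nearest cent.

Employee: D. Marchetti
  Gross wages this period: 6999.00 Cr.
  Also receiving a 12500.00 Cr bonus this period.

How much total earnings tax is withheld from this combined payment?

3479.91 Cr

Earnings Tax: taxable = 6999.00 Cr
  776.80 Cr + 19.3% × (6999.00 Cr − 6400.00 Cr) = 776.80 Cr + 19.3% × 599.00 Cr = 892.41 Cr
Supplemental (20.7% flat on bonus): 20.7% × 12500.00 Cr = 2587.50 Cr
Total earnings tax: 892.41 Cr + 2587.50 Cr = 3479.91 Cr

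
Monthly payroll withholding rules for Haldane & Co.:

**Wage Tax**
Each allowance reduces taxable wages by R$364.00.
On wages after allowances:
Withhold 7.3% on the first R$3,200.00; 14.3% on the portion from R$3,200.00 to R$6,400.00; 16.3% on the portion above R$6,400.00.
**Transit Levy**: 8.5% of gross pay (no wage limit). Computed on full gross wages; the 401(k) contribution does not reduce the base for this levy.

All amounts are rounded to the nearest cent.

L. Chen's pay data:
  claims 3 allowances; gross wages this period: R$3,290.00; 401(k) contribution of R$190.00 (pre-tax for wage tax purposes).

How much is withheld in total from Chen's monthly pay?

Wage Tax: taxable = R$3,290.00 − R$190.00 − 3×R$364.00 = R$2,008.00
  7.3% × R$2,008.00 = R$146.58
Transit Levy: 8.5% × R$3,290.00 = R$279.65
Total: R$146.58 + R$279.65 = R$426.23

R$426.23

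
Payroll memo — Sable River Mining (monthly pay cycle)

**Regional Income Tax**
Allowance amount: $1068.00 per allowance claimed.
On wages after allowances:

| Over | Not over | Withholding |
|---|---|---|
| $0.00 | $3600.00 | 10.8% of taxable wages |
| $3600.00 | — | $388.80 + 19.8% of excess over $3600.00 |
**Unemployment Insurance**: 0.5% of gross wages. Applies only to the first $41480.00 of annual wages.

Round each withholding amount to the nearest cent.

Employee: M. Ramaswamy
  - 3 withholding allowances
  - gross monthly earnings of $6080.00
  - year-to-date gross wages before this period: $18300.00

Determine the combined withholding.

$341.01

Regional Income Tax: taxable = $6080.00 − 3×$1068.00 = $2876.00
  10.8% × $2876.00 = $310.61
Unemployment Insurance: 0.5% × $6080.00 = $30.40
Total: $310.61 + $30.40 = $341.01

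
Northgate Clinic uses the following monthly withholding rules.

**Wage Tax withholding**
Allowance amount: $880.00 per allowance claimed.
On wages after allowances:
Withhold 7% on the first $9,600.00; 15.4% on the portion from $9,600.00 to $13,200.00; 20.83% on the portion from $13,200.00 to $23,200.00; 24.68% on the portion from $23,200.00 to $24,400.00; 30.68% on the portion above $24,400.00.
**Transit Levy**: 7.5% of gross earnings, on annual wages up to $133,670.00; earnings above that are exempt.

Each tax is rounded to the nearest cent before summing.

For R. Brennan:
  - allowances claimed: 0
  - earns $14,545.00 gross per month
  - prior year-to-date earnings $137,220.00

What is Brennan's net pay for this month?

$13,038.44

Wage Tax: taxable = $14,545.00
  $1,226.40 + 20.83% × ($14,545.00 − $13,200.00) = $1,226.40 + 20.83% × $1,345.00 = $1,506.56
Transit Levy: YTD $137,220.00 ≥ cap $133,670.00 → $0.00
Total withheld: $1,506.56 + $0.00 = $1,506.56
Net pay: $14,545.00 − $1,506.56 = $13,038.44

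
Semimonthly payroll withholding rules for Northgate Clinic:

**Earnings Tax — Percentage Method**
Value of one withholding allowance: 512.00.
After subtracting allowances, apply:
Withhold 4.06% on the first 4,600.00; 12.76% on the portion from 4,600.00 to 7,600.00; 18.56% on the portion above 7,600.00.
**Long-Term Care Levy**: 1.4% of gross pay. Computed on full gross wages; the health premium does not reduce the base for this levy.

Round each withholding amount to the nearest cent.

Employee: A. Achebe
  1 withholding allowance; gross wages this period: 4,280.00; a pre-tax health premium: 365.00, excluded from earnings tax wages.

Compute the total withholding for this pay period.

Earnings Tax: taxable = 4,280.00 − 365.00 − 1×512.00 = 3,403.00
  4.06% × 3,403.00 = 138.16
Long-Term Care Levy: 1.4% × 4,280.00 = 59.92
Total: 138.16 + 59.92 = 198.08

198.08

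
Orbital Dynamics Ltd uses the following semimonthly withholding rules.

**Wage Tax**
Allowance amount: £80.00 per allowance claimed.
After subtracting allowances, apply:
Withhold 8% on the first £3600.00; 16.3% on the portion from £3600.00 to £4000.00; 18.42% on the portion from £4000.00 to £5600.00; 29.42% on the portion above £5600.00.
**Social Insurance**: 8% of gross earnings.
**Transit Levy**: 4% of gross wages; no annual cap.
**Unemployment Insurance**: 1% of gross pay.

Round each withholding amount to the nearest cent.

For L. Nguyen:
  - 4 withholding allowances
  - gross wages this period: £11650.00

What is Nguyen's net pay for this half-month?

Wage Tax: taxable = £11650.00 − 4×£80.00 = £11330.00
  £647.92 + 29.42% × (£11330.00 − £5600.00) = £647.92 + 29.42% × £5730.00 = £2333.69
Social Insurance: 8% × £11650.00 = £932.00
Transit Levy: 4% × £11650.00 = £466.00
Unemployment Insurance: 1% × £11650.00 = £116.50
Total withheld: £2333.69 + £932.00 + £466.00 + £116.50 = £3848.19
Net pay: £11650.00 − £3848.19 = £7801.81

£7801.81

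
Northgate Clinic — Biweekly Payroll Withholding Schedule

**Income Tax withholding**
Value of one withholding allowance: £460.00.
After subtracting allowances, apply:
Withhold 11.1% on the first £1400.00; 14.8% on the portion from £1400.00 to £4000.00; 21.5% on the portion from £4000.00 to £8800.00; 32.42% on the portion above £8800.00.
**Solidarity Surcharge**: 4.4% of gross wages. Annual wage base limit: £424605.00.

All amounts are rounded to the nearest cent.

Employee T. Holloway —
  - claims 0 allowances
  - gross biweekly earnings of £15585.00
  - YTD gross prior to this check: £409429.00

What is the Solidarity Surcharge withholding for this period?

£667.74

Solidarity Surcharge: cap £424605.00 − YTD £409429.00 = £15176.00 subject; 4.4% × £15176.00 = £667.74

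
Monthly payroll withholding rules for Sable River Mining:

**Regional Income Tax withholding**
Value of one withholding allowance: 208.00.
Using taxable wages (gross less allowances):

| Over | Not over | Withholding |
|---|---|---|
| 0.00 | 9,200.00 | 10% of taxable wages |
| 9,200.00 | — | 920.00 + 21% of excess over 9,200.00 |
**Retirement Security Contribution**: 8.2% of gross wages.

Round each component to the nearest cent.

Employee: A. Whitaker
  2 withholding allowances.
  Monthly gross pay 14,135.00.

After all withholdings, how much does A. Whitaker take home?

11,106.94

Regional Income Tax: taxable = 14,135.00 − 2×208.00 = 13,719.00
  920.00 + 21% × (13,719.00 − 9,200.00) = 920.00 + 21% × 4,519.00 = 1,868.99
Retirement Security Contribution: 8.2% × 14,135.00 = 1,159.07
Total withheld: 1,868.99 + 1,159.07 = 3,028.06
Net pay: 14,135.00 − 3,028.06 = 11,106.94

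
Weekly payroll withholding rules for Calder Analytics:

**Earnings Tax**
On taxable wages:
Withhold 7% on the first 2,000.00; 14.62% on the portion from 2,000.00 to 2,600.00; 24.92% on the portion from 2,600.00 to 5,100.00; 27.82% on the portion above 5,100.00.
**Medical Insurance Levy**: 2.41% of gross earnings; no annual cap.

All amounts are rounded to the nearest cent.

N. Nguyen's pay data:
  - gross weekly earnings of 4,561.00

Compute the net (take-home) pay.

3,734.68

Earnings Tax: taxable = 4,561.00
  227.72 + 24.92% × (4,561.00 − 2,600.00) = 227.72 + 24.92% × 1,961.00 = 716.40
Medical Insurance Levy: 2.41% × 4,561.00 = 109.92
Total withheld: 716.40 + 109.92 = 826.32
Net pay: 4,561.00 − 826.32 = 3,734.68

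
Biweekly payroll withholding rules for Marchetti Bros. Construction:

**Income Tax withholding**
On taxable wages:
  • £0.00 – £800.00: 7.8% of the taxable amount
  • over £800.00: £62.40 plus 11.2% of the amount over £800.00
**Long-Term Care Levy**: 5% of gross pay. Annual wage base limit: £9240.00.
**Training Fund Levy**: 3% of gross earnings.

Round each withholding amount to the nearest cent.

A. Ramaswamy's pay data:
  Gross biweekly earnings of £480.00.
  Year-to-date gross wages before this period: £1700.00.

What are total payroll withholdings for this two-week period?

Income Tax: taxable = £480.00
  7.8% × £480.00 = £37.44
Long-Term Care Levy: 5% × £480.00 = £24.00
Training Fund Levy: 3% × £480.00 = £14.40
Total: £37.44 + £24.00 + £14.40 = £75.84

£75.84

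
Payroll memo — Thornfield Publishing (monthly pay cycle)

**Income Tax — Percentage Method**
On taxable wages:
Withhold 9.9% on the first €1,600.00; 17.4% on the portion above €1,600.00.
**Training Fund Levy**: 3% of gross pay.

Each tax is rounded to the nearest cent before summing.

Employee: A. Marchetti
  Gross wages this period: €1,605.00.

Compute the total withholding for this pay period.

€207.42

Income Tax: taxable = €1,605.00
  €158.40 + 17.4% × (€1,605.00 − €1,600.00) = €158.40 + 17.4% × €5.00 = €159.27
Training Fund Levy: 3% × €1,605.00 = €48.15
Total: €159.27 + €48.15 = €207.42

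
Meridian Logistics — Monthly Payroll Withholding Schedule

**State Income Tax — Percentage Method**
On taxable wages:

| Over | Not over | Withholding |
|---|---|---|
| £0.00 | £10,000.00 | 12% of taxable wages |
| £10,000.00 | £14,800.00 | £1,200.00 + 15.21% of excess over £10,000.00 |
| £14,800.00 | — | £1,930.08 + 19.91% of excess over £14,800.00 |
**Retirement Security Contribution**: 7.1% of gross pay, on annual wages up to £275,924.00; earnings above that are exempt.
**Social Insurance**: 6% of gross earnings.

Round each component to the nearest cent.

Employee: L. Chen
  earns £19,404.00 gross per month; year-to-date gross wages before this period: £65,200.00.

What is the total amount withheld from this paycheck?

State Income Tax: taxable = £19,404.00
  £1,930.08 + 19.91% × (£19,404.00 − £14,800.00) = £1,930.08 + 19.91% × £4,604.00 = £2,846.74
Retirement Security Contribution: 7.1% × £19,404.00 = £1,377.68
Social Insurance: 6% × £19,404.00 = £1,164.24
Total: £2,846.74 + £1,377.68 + £1,164.24 = £5,388.66

£5,388.66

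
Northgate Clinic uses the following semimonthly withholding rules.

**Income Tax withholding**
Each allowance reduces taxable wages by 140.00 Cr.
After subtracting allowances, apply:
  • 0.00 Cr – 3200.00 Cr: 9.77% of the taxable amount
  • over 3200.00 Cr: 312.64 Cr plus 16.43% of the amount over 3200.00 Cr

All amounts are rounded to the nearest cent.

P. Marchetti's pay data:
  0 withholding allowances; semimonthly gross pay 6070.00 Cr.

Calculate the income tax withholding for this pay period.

Income Tax: taxable = 6070.00 Cr
  312.64 Cr + 16.43% × (6070.00 Cr − 3200.00 Cr) = 312.64 Cr + 16.43% × 2870.00 Cr = 784.18 Cr

784.18 Cr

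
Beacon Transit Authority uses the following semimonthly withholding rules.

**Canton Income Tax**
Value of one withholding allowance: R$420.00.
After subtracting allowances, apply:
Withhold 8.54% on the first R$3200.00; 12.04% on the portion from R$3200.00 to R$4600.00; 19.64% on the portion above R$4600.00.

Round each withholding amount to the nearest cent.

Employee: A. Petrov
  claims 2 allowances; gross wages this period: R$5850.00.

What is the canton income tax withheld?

R$522.36

Canton Income Tax: taxable = R$5850.00 − 2×R$420.00 = R$5010.00
  R$441.84 + 19.64% × (R$5010.00 − R$4600.00) = R$441.84 + 19.64% × R$410.00 = R$522.36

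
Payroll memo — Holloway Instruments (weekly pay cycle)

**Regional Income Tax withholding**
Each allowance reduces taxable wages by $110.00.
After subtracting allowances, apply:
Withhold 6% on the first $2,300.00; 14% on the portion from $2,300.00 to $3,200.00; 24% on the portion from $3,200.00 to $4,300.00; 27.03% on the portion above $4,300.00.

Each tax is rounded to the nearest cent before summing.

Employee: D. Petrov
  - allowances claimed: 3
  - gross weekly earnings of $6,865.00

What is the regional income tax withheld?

$1,132.12

Regional Income Tax: taxable = $6,865.00 − 3×$110.00 = $6,535.00
  $528.00 + 27.03% × ($6,535.00 − $4,300.00) = $528.00 + 27.03% × $2,235.00 = $1,132.12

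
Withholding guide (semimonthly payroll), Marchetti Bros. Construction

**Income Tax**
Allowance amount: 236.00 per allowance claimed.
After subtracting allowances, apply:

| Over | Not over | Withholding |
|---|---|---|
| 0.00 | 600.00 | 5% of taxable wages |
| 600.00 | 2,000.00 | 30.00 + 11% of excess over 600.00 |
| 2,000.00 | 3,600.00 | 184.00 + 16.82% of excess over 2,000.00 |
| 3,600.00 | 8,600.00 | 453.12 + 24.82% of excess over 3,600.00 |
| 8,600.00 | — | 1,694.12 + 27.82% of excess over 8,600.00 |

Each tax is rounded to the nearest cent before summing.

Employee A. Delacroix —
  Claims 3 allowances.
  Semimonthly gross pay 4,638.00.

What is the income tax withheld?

535.03

Income Tax: taxable = 4,638.00 − 3×236.00 = 3,930.00
  453.12 + 24.82% × (3,930.00 − 3,600.00) = 453.12 + 24.82% × 330.00 = 535.03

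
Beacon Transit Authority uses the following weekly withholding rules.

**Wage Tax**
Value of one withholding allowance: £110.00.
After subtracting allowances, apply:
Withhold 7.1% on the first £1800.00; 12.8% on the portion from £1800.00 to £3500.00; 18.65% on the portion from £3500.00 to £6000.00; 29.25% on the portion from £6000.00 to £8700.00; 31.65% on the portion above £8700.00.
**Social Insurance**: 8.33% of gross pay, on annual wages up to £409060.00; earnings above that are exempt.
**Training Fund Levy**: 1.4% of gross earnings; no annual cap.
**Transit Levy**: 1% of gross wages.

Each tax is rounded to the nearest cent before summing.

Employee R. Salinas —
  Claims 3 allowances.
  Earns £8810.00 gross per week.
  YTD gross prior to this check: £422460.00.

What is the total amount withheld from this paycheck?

£1748.49

Wage Tax: taxable = £8810.00 − 3×£110.00 = £8480.00
  £811.65 + 29.25% × (£8480.00 − £6000.00) = £811.65 + 29.25% × £2480.00 = £1537.05
Social Insurance: YTD £422460.00 ≥ cap £409060.00 → £0.00
Training Fund Levy: 1.4% × £8810.00 = £123.34
Transit Levy: 1% × £8810.00 = £88.10
Total: £1537.05 + £0.00 + £123.34 + £88.10 = £1748.49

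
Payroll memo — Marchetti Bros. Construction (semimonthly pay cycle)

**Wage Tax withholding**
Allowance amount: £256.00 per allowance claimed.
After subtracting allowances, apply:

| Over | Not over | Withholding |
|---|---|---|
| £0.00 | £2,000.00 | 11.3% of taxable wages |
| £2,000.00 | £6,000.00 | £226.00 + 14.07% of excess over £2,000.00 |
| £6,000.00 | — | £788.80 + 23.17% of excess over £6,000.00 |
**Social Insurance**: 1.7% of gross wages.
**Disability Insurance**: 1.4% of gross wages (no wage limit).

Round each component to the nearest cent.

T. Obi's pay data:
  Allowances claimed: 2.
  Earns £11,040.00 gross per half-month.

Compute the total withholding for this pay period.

£2,180.18

Wage Tax: taxable = £11,040.00 − 2×£256.00 = £10,528.00
  £788.80 + 23.17% × (£10,528.00 − £6,000.00) = £788.80 + 23.17% × £4,528.00 = £1,837.94
Social Insurance: 1.7% × £11,040.00 = £187.68
Disability Insurance: 1.4% × £11,040.00 = £154.56
Total: £1,837.94 + £187.68 + £154.56 = £2,180.18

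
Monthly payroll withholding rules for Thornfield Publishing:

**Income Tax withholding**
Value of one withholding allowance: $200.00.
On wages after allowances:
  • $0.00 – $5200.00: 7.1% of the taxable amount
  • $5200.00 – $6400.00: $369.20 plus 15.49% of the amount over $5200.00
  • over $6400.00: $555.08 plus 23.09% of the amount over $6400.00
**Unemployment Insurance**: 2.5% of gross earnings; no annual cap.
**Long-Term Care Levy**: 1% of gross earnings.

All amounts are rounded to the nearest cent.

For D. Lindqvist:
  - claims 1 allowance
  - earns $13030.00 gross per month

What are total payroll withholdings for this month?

Income Tax: taxable = $13030.00 − 1×$200.00 = $12830.00
  $555.08 + 23.09% × ($12830.00 − $6400.00) = $555.08 + 23.09% × $6430.00 = $2039.77
Unemployment Insurance: 2.5% × $13030.00 = $325.75
Long-Term Care Levy: 1% × $13030.00 = $130.30
Total: $2039.77 + $325.75 + $130.30 = $2495.82

$2495.82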